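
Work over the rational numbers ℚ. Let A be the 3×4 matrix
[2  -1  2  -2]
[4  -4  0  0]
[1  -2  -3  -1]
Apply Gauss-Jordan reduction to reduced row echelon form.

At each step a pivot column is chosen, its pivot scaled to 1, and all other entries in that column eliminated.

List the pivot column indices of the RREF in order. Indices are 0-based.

step 1: normalize row 0 (÷2) = (1, -1/2, 1, -1)
  row 1: subtract 4×row0 = (0, -2, -4, 4)
  row 2: subtract 1×row0 = (0, -3/2, -4, 0)
step 2: normalize row 1 (÷-2) = (0, 1, 2, -2)
  row 0: subtract -1/2×row1 = (1, 0, 2, -2)
  row 2: subtract -3/2×row1 = (0, 0, -1, -3)
step 3: normalize row 2 (÷-1) = (0, 0, 1, 3)
  row 0: subtract 2×row2 = (1, 0, 0, -8)
  row 1: subtract 2×row2 = (0, 1, 0, -8)

pivot columns: 0, 1, 2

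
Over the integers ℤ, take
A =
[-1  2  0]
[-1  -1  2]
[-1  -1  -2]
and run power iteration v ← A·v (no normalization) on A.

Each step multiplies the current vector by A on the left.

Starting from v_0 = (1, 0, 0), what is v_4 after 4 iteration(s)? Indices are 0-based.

v_0 = (1, 0, 0).
v_1 = A·v_0 = (-1, -1, -1).
v_2 = A·v_1 = (-1, 0, 4).
v_3 = A·v_2 = (1, 9, -7).
v_4 = A·v_3 = (17, -24, 4).

v_4 = (17, -24, 4)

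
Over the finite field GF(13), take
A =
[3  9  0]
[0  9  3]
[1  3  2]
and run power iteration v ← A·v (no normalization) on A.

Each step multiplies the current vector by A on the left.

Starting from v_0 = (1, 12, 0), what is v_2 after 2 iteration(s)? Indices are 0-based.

v_0 = (1, 12, 0).
v_1 = A·v_0 = (7, 4, 11).
v_2 = A·v_1 = (5, 4, 2).

v_2 = (5, 4, 2)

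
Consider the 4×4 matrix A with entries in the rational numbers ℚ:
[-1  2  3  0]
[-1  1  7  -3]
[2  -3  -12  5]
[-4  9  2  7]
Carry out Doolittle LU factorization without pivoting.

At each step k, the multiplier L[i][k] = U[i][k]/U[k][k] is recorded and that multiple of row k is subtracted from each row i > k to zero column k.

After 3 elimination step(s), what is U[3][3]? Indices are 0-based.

U[3][3] = -2

k=0: U[0][0]=-1
  eliminate (1,0): mult=1, new row 1: (0, -1, 4, -3); set L[1][0]=1
  eliminate (2,0): mult=-2, new row 2: (0, 1, -6, 5); set L[2][0]=-2
  eliminate (3,0): mult=4, new row 3: (0, 1, -10, 7); set L[3][0]=4
k=1: U[1][1]=-1
  eliminate (2,1): mult=-1, new row 2: (0, 0, -2, 2); set L[2][1]=-1
  eliminate (3,1): mult=-1, new row 3: (0, 0, -6, 4); set L[3][1]=-1
k=2: U[2][2]=-2
  eliminate (3,2): mult=3, new row 3: (0, 0, 0, -2); set L[3][2]=3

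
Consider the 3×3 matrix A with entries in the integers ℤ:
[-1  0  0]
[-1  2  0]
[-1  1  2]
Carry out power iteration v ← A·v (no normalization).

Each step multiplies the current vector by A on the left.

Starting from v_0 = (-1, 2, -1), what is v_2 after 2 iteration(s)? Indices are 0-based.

v_0 = (-1, 2, -1).
v_1 = A·v_0 = (1, 5, 1).
v_2 = A·v_1 = (-1, 9, 6).

v_2 = (-1, 9, 6)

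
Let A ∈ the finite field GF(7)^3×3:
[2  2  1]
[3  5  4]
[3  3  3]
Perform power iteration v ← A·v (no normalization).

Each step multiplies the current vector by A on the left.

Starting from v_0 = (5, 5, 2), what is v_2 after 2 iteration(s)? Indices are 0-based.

v_0 = (5, 5, 2).
v_1 = A·v_0 = (1, 6, 1).
v_2 = A·v_1 = (1, 2, 3).

v_2 = (1, 2, 3)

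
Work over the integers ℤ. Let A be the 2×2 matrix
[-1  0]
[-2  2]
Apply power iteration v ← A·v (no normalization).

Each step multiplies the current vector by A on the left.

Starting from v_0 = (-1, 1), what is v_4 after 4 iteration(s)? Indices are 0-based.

v_0 = (-1, 1).
v_1 = A·v_0 = (1, 4).
v_2 = A·v_1 = (-1, 6).
v_3 = A·v_2 = (1, 14).
v_4 = A·v_3 = (-1, 26).

v_4 = (-1, 26)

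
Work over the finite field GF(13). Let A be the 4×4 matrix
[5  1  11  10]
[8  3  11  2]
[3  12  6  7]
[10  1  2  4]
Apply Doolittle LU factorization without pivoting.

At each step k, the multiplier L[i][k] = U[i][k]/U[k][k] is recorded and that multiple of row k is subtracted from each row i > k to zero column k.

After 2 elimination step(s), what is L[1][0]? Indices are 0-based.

[col 0] pivot 5
  R1 -= 12*R0 → (0, 4, 9, 12)  (L[1][0] := 12)
  R2 -= 11*R0 → (0, 1, 2, 1)  (L[2][0] := 11)
  R3 -= 2*R0 → (0, 12, 6, 10)  (L[3][0] := 2)
[col 1] pivot 4
  R2 -= 10*R1 → (0, 0, 3, 11)  (L[2][1] := 10)
  R3 -= 3*R1 → (0, 0, 5, 0)  (L[3][1] := 3)

L[1][0] = 12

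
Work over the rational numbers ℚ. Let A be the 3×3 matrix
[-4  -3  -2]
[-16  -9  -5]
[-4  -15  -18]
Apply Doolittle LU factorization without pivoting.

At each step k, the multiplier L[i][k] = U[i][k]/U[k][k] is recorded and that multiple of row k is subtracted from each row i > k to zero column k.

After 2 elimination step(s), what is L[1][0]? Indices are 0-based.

L[1][0] = 4

Step 1: pivot at (0,0) is -4.
  row1 ← row1 − (4)·row0  ⇒  L[1][0]=4, U row1=(0, 3, 3)
  row2 ← row2 − (1)·row0  ⇒  L[2][0]=1, U row2=(0, -12, -16)
Step 2: pivot at (1,1) is 3.
  row2 ← row2 − (-4)·row1  ⇒  L[2][1]=-4, U row2=(0, 0, -4)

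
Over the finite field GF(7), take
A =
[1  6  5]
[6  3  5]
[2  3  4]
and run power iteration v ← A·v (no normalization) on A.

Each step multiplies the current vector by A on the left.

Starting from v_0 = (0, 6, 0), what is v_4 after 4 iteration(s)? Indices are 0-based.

v_4 = (4, 6, 6)

v_0 = (0, 6, 0).
v_1 = A·v_0 = (1, 4, 4).
v_2 = A·v_1 = (3, 3, 2).
v_3 = A·v_2 = (3, 2, 2).
v_4 = A·v_3 = (4, 6, 6).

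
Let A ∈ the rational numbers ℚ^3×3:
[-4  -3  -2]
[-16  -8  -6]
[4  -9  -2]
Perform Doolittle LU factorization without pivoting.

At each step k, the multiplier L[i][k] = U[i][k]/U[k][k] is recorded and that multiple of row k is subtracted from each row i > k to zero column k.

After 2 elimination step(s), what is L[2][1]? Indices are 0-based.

L[2][1] = -3

k=0: U[0][0]=-4
  eliminate (1,0): mult=4, new row 1: (0, 4, 2); set L[1][0]=4
  eliminate (2,0): mult=-1, new row 2: (0, -12, -4); set L[2][0]=-1
k=1: U[1][1]=4
  eliminate (2,1): mult=-3, new row 2: (0, 0, 2); set L[2][1]=-3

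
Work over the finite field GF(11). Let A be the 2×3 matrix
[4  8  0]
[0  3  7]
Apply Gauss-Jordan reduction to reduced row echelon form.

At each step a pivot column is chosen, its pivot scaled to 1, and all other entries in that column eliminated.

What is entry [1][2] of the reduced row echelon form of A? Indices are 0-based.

pivot(0,0)=4: scale R0 → (1, 2, 0)
pivot(1,1)=3: scale R1 → (0, 1, 6)
  clear (0,1): R0 −= (2)R1 → (1, 0, 10)

M[1][2] = 6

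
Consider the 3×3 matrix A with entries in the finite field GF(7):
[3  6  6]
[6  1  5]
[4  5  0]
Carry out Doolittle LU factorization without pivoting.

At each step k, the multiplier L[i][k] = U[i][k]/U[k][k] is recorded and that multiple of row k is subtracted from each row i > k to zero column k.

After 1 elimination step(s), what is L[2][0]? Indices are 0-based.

L[2][0] = 6

Step 1: pivot at (0,0) is 3.
  row1 ← row1 − (2)·row0  ⇒  L[1][0]=2, U row1=(0, 3, 0)
  row2 ← row2 − (6)·row0  ⇒  L[2][0]=6, U row2=(0, 4, 6)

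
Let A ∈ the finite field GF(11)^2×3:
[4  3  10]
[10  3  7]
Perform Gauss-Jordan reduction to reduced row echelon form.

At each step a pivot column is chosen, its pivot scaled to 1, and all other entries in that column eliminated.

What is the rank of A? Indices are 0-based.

rank = 2

step 1: normalize row 0 (÷4) = (1, 9, 8)
  row 1: subtract 10×row0 = (0, 1, 4)
step 2: normalize row 1 (÷1) = (0, 1, 4)
  row 0: subtract 9×row1 = (1, 0, 5)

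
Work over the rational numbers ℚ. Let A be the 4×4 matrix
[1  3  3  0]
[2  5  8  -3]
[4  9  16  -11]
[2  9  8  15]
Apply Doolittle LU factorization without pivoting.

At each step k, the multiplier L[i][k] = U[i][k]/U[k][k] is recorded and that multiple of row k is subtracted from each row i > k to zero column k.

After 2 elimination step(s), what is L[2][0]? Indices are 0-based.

Step 1: pivot at (0,0) is 1.
  row1 ← row1 − (2)·row0  ⇒  L[1][0]=2, U row1=(0, -1, 2, -3)
  row2 ← row2 − (4)·row0  ⇒  L[2][0]=4, U row2=(0, -3, 4, -11)
  row3 ← row3 − (2)·row0  ⇒  L[3][0]=2, U row3=(0, 3, 2, 15)
Step 2: pivot at (1,1) is -1.
  row2 ← row2 − (3)·row1  ⇒  L[2][1]=3, U row2=(0, 0, -2, -2)
  row3 ← row3 − (-3)·row1  ⇒  L[3][1]=-3, U row3=(0, 0, 8, 6)

L[2][0] = 4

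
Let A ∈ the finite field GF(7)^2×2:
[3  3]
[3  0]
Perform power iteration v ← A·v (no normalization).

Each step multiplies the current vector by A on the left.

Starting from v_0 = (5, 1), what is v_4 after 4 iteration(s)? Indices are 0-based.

v_4 = (0, 5)

v_0 = (5, 1).
v_1 = A·v_0 = (4, 1).
v_2 = A·v_1 = (1, 5).
v_3 = A·v_2 = (4, 3).
v_4 = A·v_3 = (0, 5).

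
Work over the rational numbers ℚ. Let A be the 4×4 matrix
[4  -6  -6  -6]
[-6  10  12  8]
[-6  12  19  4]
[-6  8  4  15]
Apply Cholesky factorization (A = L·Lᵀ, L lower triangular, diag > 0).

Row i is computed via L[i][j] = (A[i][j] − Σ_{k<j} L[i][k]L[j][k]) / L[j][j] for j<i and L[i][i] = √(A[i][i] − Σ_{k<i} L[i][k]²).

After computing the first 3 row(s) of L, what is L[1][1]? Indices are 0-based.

Step 1: L[0][0] = √(4) = 2.
  L[1][0] = (-6) / L[0][0] = -3.
Step 2: L[1][1] = √(1) = 1.
  L[2][0] = (-6) / L[0][0] = -3.
  L[2][1] = (3) / L[1][1] = 3.
Step 3: L[2][2] = √(1) = 1.

L[1][1] = 1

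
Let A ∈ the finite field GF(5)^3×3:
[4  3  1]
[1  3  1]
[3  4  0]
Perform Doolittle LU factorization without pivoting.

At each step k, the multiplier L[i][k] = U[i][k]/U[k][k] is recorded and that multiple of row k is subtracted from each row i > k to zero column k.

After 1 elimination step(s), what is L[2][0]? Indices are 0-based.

Step 1: pivot at (0,0) is 4.
  row1 ← row1 − (4)·row0  ⇒  L[1][0]=4, U row1=(0, 1, 2)
  row2 ← row2 − (2)·row0  ⇒  L[2][0]=2, U row2=(0, 3, 3)

L[2][0] = 2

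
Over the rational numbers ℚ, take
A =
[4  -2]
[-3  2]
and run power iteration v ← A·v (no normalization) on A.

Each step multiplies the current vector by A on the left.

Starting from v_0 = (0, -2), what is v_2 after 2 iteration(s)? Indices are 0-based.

v_2 = (24, -20)

v_0 = (0, -2).
v_1 = A·v_0 = (4, -4).
v_2 = A·v_1 = (24, -20).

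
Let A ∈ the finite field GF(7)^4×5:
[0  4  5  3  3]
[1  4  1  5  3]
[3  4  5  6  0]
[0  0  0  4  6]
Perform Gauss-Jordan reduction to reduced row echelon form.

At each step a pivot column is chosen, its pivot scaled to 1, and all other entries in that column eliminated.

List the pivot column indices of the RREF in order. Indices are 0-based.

step 1: exchange rows 0,1
step 1: normalize row 0 (÷1) = (1, 4, 1, 5, 3)
  row 2: subtract 3×row0 = (0, 6, 2, 5, 5)
step 2: normalize row 1 (÷4) = (0, 1, 3, 6, 6)
  row 0: subtract 4×row1 = (1, 0, 3, 2, 0)
  row 2: subtract 6×row1 = (0, 0, 5, 4, 4)
step 3: normalize row 2 (÷5) = (0, 0, 1, 5, 5)
  row 0: subtract 3×row2 = (1, 0, 0, 1, 6)
  row 1: subtract 3×row2 = (0, 1, 0, 5, 5)
step 4: normalize row 3 (÷4) = (0, 0, 0, 1, 5)
  row 0: subtract 1×row3 = (1, 0, 0, 0, 1)
  row 1: subtract 5×row3 = (0, 1, 0, 0, 1)
  row 2: subtract 5×row3 = (0, 0, 1, 0, 1)

pivot columns: 0, 1, 2, 3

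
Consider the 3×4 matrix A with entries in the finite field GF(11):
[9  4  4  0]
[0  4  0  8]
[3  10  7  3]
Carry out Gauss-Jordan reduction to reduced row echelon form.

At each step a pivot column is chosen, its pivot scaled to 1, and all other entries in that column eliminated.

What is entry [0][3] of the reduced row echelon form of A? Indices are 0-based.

pivot(0,0)=9: scale R0 → (1, 9, 9, 0)
  clear (2,0): R2 −= (3)R0 → (0, 5, 2, 3)
pivot(1,1)=4: scale R1 → (0, 1, 0, 2)
  clear (0,1): R0 −= (9)R1 → (1, 0, 9, 4)
  clear (2,1): R2 −= (5)R1 → (0, 0, 2, 4)
pivot(2,2)=2: scale R2 → (0, 0, 1, 2)
  clear (0,2): R0 −= (9)R2 → (1, 0, 0, 8)

M[0][3] = 8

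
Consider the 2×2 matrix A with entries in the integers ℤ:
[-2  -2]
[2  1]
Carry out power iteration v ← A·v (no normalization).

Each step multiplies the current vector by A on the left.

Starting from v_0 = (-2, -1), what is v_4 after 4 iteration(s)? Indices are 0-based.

v_4 = (14, -17)

v_0 = (-2, -1).
v_1 = A·v_0 = (6, -5).
v_2 = A·v_1 = (-2, 7).
v_3 = A·v_2 = (-10, 3).
v_4 = A·v_3 = (14, -17).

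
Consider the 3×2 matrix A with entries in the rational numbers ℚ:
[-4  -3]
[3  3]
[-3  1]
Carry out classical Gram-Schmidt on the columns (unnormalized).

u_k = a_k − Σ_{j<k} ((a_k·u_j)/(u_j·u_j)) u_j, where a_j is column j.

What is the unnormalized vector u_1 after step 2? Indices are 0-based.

u_1 = (-15/17, 24/17, 44/17)

Step 1: u_0 = a_0 = (-4, 3, -3).
Step 2: u_1 = a_1 − (9/17)·u_0 = (-15/17, 24/17, 44/17).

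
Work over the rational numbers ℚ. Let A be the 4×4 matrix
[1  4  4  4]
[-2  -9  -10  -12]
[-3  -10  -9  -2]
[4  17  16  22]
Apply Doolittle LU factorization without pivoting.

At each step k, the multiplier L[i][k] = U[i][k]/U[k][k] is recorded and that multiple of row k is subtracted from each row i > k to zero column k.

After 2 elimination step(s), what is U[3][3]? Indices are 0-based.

Step 1: pivot at (0,0) is 1.
  row1 ← row1 − (-2)·row0  ⇒  L[1][0]=-2, U row1=(0, -1, -2, -4)
  row2 ← row2 − (-3)·row0  ⇒  L[2][0]=-3, U row2=(0, 2, 3, 10)
  row3 ← row3 − (4)·row0  ⇒  L[3][0]=4, U row3=(0, 1, 0, 6)
Step 2: pivot at (1,1) is -1.
  row2 ← row2 − (-2)·row1  ⇒  L[2][1]=-2, U row2=(0, 0, -1, 2)
  row3 ← row3 − (-1)·row1  ⇒  L[3][1]=-1, U row3=(0, 0, -2, 2)

U[3][3] = 2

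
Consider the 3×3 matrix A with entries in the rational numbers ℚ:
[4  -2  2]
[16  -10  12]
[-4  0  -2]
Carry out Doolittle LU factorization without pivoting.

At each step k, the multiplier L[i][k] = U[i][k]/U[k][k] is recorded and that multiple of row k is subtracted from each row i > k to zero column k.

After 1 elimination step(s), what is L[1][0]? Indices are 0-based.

L[1][0] = 4

Step 1: pivot at (0,0) is 4.
  row1 ← row1 − (4)·row0  ⇒  L[1][0]=4, U row1=(0, -2, 4)
  row2 ← row2 − (-1)·row0  ⇒  L[2][0]=-1, U row2=(0, -2, 0)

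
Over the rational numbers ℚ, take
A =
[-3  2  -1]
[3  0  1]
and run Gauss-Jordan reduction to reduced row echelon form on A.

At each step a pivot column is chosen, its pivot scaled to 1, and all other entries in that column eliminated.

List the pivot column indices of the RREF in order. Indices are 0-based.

[1] R0 /= -3  ⇒  (1, -2/3, 1/3)
     R1 -= 3·R0  ⇒  (0, 2, 0)
[2] R1 /= 2  ⇒  (0, 1, 0)
     R0 -= -2/3·R1  ⇒  (1, 0, 1/3)

pivot columns: 0, 1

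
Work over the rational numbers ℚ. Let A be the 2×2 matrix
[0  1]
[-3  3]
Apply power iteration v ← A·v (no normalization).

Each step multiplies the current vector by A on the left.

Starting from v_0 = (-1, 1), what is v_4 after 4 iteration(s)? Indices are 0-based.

v_0 = (-1, 1).
v_1 = A·v_0 = (1, 6).
v_2 = A·v_1 = (6, 15).
v_3 = A·v_2 = (15, 27).
v_4 = A·v_3 = (27, 36).

v_4 = (27, 36)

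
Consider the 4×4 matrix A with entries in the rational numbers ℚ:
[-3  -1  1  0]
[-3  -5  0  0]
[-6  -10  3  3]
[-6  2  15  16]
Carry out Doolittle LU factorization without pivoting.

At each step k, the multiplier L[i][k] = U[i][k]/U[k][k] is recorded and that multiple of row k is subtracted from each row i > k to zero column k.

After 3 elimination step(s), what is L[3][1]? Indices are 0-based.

L[3][1] = -1

Step 1: pivot at (0,0) is -3.
  row1 ← row1 − (1)·row0  ⇒  L[1][0]=1, U row1=(0, -4, -1, 0)
  row2 ← row2 − (2)·row0  ⇒  L[2][0]=2, U row2=(0, -8, 1, 3)
  row3 ← row3 − (2)·row0  ⇒  L[3][0]=2, U row3=(0, 4, 13, 16)
Step 2: pivot at (1,1) is -4.
  row2 ← row2 − (2)·row1  ⇒  L[2][1]=2, U row2=(0, 0, 3, 3)
  row3 ← row3 − (-1)·row1  ⇒  L[3][1]=-1, U row3=(0, 0, 12, 16)
Step 3: pivot at (2,2) is 3.
  row3 ← row3 − (4)·row2  ⇒  L[3][2]=4, U row3=(0, 0, 0, 4)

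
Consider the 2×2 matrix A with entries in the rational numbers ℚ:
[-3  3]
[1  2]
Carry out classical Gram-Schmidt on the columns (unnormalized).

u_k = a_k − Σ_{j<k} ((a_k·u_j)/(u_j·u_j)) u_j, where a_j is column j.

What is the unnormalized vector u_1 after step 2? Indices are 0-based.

Step 1: u_0 = a_0 = (-3, 1).
Step 2: u_1 = a_1 − (-7/10)·u_0 = (9/10, 27/10).

u_1 = (9/10, 27/10)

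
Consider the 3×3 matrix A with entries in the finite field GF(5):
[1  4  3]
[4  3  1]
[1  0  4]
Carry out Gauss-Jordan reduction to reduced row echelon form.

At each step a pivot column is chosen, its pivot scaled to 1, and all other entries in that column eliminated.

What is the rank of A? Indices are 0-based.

rank = 3

pivot(0,0)=1: scale R0 → (1, 4, 3)
  clear (1,0): R1 −= (4)R0 → (0, 2, 4)
  clear (2,0): R2 −= (1)R0 → (0, 1, 1)
pivot(1,1)=2: scale R1 → (0, 1, 2)
  clear (0,1): R0 −= (4)R1 → (1, 0, 0)
  clear (2,1): R2 −= (1)R1 → (0, 0, 4)
pivot(2,2)=4: scale R2 → (0, 0, 1)
  clear (1,2): R1 −= (2)R2 → (0, 1, 0)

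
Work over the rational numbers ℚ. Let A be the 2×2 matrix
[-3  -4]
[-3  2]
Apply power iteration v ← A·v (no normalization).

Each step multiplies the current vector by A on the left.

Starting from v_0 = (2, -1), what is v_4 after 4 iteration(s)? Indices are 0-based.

v_4 = (758, -46)

v_0 = (2, -1).
v_1 = A·v_0 = (-2, -8).
v_2 = A·v_1 = (38, -10).
v_3 = A·v_2 = (-74, -134).
v_4 = A·v_3 = (758, -46).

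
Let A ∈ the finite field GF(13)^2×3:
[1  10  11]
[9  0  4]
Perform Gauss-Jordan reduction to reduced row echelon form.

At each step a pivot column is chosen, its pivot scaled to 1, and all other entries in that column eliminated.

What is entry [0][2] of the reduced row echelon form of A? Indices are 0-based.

[1] R0 /= 1  ⇒  (1, 10, 11)
     R1 -= 9·R0  ⇒  (0, 1, 9)
[2] R1 /= 1  ⇒  (0, 1, 9)
     R0 -= 10·R1  ⇒  (1, 0, 12)

M[0][2] = 12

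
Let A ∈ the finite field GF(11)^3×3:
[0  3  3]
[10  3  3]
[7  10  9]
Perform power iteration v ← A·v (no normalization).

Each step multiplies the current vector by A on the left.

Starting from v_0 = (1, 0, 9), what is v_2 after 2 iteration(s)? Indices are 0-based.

v_0 = (1, 0, 9).
v_1 = A·v_0 = (5, 4, 0).
v_2 = A·v_1 = (1, 7, 9).

v_2 = (1, 7, 9)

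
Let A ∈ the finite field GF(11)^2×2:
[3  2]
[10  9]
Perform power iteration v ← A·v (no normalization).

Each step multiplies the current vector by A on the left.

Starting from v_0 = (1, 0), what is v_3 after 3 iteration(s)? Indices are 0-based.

v_0 = (1, 0).
v_1 = A·v_0 = (3, 10).
v_2 = A·v_1 = (7, 10).
v_3 = A·v_2 = (8, 6).

v_3 = (8, 6)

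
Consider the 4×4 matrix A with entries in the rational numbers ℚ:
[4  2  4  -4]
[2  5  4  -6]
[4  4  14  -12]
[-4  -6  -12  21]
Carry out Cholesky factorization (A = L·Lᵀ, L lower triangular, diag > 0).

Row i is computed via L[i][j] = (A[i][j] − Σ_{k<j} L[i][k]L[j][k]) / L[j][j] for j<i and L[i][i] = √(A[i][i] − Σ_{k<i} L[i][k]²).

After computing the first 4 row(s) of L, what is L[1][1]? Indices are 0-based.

Step 1: L[0][0] = √(4) = 2.
  L[1][0] = (2) / L[0][0] = 1.
Step 2: L[1][1] = √(4) = 2.
  L[2][0] = (4) / L[0][0] = 2.
  L[2][1] = (2) / L[1][1] = 1.
Step 3: L[2][2] = √(9) = 3.
  L[3][0] = (-4) / L[0][0] = -2.
  L[3][1] = (-4) / L[1][1] = -2.
  L[3][2] = (-6) / L[2][2] = -2.
Step 4: L[3][3] = √(9) = 3.

L[1][1] = 2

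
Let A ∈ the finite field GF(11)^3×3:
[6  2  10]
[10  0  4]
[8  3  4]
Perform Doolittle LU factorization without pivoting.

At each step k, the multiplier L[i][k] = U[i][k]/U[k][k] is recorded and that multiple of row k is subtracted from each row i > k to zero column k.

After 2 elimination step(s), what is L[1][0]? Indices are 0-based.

k=0: U[0][0]=6
  eliminate (1,0): mult=9, new row 1: (0, 4, 2); set L[1][0]=9
  eliminate (2,0): mult=5, new row 2: (0, 4, 9); set L[2][0]=5
k=1: U[1][1]=4
  eliminate (2,1): mult=1, new row 2: (0, 0, 7); set L[2][1]=1

L[1][0] = 9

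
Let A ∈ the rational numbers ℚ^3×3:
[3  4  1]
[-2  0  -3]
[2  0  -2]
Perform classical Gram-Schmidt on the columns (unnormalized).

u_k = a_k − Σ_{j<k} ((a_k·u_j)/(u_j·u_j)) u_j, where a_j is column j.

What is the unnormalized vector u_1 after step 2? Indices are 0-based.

Step 1: u_0 = a_0 = (3, -2, 2).
Step 2: u_1 = a_1 − (12/17)·u_0 = (32/17, 24/17, -24/17).

u_1 = (32/17, 24/17, -24/17)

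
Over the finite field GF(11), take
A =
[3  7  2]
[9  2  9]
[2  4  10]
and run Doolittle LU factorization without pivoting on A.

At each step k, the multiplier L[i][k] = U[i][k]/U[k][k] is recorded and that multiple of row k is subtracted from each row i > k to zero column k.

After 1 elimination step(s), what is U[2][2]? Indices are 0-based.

Step 1: pivot at (0,0) is 3.
  row1 ← row1 − (3)·row0  ⇒  L[1][0]=3, U row1=(0, 3, 3)
  row2 ← row2 − (8)·row0  ⇒  L[2][0]=8, U row2=(0, 3, 5)

U[2][2] = 5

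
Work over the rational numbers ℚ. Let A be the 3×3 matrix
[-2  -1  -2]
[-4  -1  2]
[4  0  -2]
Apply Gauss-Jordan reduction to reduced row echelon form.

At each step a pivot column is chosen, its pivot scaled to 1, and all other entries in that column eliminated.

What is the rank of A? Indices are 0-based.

rank = 3

pivot(0,0)=-2: scale R0 → (1, 1/2, 1)
  clear (1,0): R1 −= (-4)R0 → (0, 1, 6)
  clear (2,0): R2 −= (4)R0 → (0, -2, -6)
pivot(1,1)=1: scale R1 → (0, 1, 6)
  clear (0,1): R0 −= (1/2)R1 → (1, 0, -2)
  clear (2,1): R2 −= (-2)R1 → (0, 0, 6)
pivot(2,2)=6: scale R2 → (0, 0, 1)
  clear (0,2): R0 −= (-2)R2 → (1, 0, 0)
  clear (1,2): R1 −= (6)R2 → (0, 1, 0)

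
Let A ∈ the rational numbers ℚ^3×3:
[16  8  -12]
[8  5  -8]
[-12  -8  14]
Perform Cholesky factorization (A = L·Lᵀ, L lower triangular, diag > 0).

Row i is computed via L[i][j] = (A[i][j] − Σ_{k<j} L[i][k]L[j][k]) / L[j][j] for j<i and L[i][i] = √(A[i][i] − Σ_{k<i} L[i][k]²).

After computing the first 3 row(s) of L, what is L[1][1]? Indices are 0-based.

Step 1: L[0][0] = √(16) = 4.
  L[1][0] = (8) / L[0][0] = 2.
Step 2: L[1][1] = √(1) = 1.
  L[2][0] = (-12) / L[0][0] = -3.
  L[2][1] = (-2) / L[1][1] = -2.
Step 3: L[2][2] = √(1) = 1.

L[1][1] = 1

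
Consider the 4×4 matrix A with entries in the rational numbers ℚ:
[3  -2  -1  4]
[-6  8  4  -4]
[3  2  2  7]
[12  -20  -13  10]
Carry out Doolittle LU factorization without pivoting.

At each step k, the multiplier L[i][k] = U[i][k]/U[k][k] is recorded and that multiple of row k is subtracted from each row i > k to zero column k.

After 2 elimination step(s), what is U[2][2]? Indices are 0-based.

[col 0] pivot 3
  R1 -= -2*R0 → (0, 4, 2, 4)  (L[1][0] := -2)
  R2 -= 1*R0 → (0, 4, 3, 3)  (L[2][0] := 1)
  R3 -= 4*R0 → (0, -12, -9, -6)  (L[3][0] := 4)
[col 1] pivot 4
  R2 -= 1*R1 → (0, 0, 1, -1)  (L[2][1] := 1)
  R3 -= -3*R1 → (0, 0, -3, 6)  (L[3][1] := -3)

U[2][2] = 1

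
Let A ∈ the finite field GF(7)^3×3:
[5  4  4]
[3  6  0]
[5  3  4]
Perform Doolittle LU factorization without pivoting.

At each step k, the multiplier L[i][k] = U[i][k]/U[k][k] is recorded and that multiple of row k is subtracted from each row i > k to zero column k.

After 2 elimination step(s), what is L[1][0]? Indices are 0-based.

L[1][0] = 2

k=0: U[0][0]=5
  eliminate (1,0): mult=2, new row 1: (0, 5, 6); set L[1][0]=2
  eliminate (2,0): mult=1, new row 2: (0, 6, 0); set L[2][0]=1
k=1: U[1][1]=5
  eliminate (2,1): mult=4, new row 2: (0, 0, 4); set L[2][1]=4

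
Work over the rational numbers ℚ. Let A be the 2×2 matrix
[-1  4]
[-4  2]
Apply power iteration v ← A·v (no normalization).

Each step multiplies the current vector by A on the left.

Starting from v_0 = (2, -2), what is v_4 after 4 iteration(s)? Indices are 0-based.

v_4 = (634, -40)

v_0 = (2, -2).
v_1 = A·v_0 = (-10, -12).
v_2 = A·v_1 = (-38, 16).
v_3 = A·v_2 = (102, 184).
v_4 = A·v_3 = (634, -40).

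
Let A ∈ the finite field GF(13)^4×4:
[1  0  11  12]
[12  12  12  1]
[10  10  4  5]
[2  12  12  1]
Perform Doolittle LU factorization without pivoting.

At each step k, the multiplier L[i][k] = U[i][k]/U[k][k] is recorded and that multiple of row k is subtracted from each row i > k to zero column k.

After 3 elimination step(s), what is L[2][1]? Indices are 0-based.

L[2][1] = 3

Step 1: pivot at (0,0) is 1.
  row1 ← row1 − (12)·row0  ⇒  L[1][0]=12, U row1=(0, 12, 10, 0)
  row2 ← row2 − (10)·row0  ⇒  L[2][0]=10, U row2=(0, 10, 11, 2)
  row3 ← row3 − (2)·row0  ⇒  L[3][0]=2, U row3=(0, 12, 3, 3)
Step 2: pivot at (1,1) is 12.
  row2 ← row2 − (3)·row1  ⇒  L[2][1]=3, U row2=(0, 0, 7, 2)
  row3 ← row3 − (1)·row1  ⇒  L[3][1]=1, U row3=(0, 0, 6, 3)
Step 3: pivot at (2,2) is 7.
  row3 ← row3 − (12)·row2  ⇒  L[3][2]=12, U row3=(0, 0, 0, 5)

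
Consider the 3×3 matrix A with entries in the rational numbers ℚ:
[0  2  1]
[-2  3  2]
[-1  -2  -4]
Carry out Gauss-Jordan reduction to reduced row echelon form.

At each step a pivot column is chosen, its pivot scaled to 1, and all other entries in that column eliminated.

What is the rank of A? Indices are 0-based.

step 1: exchange rows 0,1
step 1: normalize row 0 (÷-2) = (1, -3/2, -1)
  row 2: subtract -1×row0 = (0, -7/2, -5)
step 2: normalize row 1 (÷2) = (0, 1, 1/2)
  row 0: subtract -3/2×row1 = (1, 0, -1/4)
  row 2: subtract -7/2×row1 = (0, 0, -13/4)
step 3: normalize row 2 (÷-13/4) = (0, 0, 1)
  row 0: subtract -1/4×row2 = (1, 0, 0)
  row 1: subtract 1/2×row2 = (0, 1, 0)

rank = 3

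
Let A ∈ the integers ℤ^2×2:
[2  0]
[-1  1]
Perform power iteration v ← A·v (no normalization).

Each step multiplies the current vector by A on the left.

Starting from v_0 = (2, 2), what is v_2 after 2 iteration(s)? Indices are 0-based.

v_0 = (2, 2).
v_1 = A·v_0 = (4, 0).
v_2 = A·v_1 = (8, -4).

v_2 = (8, -4)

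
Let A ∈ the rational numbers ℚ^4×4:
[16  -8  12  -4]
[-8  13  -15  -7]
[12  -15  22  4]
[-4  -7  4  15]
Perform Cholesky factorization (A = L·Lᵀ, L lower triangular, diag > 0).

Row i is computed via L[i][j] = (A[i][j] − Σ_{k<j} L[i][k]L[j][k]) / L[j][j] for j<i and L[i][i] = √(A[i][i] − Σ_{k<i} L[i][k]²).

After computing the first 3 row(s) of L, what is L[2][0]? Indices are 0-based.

Step 1: L[0][0] = √(16) = 4.
  L[1][0] = (-8) / L[0][0] = -2.
Step 2: L[1][1] = √(9) = 3.
  L[2][0] = (12) / L[0][0] = 3.
  L[2][1] = (-9) / L[1][1] = -3.
Step 3: L[2][2] = √(4) = 2.

L[2][0] = 3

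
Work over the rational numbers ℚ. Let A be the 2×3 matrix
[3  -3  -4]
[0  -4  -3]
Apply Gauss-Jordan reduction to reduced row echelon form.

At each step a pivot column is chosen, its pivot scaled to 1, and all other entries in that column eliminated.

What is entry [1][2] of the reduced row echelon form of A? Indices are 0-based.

M[1][2] = 3/4

[1] R0 /= 3  ⇒  (1, -1, -4/3)
[2] R1 /= -4  ⇒  (0, 1, 3/4)
     R0 -= -1·R1  ⇒  (1, 0, -7/12)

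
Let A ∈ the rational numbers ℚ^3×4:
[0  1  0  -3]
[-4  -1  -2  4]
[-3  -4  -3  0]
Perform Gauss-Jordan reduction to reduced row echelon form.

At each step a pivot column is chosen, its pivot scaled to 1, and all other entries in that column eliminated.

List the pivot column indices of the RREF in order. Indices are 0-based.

pivot columns: 0, 1, 2

pivot(0,0): swap R0↔R1
pivot(0,0)=-4: scale R0 → (1, 1/4, 1/2, -1)
  clear (2,0): R2 −= (-3)R0 → (0, -13/4, -3/2, -3)
pivot(1,1)=1: scale R1 → (0, 1, 0, -3)
  clear (0,1): R0 −= (1/4)R1 → (1, 0, 1/2, -1/4)
  clear (2,1): R2 −= (-13/4)R1 → (0, 0, -3/2, -51/4)
pivot(2,2)=-3/2: scale R2 → (0, 0, 1, 17/2)
  clear (0,2): R0 −= (1/2)R2 → (1, 0, 0, -9/2)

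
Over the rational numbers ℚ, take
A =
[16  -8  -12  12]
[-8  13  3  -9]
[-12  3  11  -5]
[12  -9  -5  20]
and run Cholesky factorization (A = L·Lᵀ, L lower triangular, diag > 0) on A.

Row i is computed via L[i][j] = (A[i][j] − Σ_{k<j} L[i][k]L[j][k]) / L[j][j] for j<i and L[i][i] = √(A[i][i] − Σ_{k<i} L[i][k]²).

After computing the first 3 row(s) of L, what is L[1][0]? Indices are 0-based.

Step 1: L[0][0] = √(16) = 4.
  L[1][0] = (-8) / L[0][0] = -2.
Step 2: L[1][1] = √(9) = 3.
  L[2][0] = (-12) / L[0][0] = -3.
  L[2][1] = (-3) / L[1][1] = -1.
Step 3: L[2][2] = √(1) = 1.

L[1][0] = -2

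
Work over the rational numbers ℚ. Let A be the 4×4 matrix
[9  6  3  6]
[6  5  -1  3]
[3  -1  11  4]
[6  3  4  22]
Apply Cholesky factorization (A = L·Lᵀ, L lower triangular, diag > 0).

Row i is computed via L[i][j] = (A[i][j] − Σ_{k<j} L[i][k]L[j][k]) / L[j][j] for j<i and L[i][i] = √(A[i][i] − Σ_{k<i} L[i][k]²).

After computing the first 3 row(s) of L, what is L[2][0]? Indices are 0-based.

L[2][0] = 1

Step 1: L[0][0] = √(9) = 3.
  L[1][0] = (6) / L[0][0] = 2.
Step 2: L[1][1] = √(1) = 1.
  L[2][0] = (3) / L[0][0] = 1.
  L[2][1] = (-3) / L[1][1] = -3.
Step 3: L[2][2] = √(1) = 1.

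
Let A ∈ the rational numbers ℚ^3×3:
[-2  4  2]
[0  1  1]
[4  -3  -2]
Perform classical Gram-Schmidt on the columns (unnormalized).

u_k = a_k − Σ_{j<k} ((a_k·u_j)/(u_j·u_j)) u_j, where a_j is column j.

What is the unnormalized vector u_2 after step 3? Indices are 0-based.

u_2 = (-1/5, 1/2, -1/10)

Step 1: u_0 = a_0 = (-2, 0, 4).
Step 2: u_1 = a_1 − (-1)·u_0 = (2, 1, 1).
Step 3: u_2 = a_2 − (-3/5)·u_0 − (1/2)·u_1 = (-1/5, 1/2, -1/10).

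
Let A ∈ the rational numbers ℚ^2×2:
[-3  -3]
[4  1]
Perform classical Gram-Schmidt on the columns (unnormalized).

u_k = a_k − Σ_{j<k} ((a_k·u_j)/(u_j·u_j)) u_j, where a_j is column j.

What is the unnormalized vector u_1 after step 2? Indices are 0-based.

u_1 = (-36/25, -27/25)

Step 1: u_0 = a_0 = (-3, 4).
Step 2: u_1 = a_1 − (13/25)·u_0 = (-36/25, -27/25).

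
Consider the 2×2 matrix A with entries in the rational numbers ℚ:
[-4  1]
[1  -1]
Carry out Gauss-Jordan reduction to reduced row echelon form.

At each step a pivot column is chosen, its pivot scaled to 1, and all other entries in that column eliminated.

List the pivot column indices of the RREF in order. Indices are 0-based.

pivot(0,0)=-4: scale R0 → (1, -1/4)
  clear (1,0): R1 −= (1)R0 → (0, -3/4)
pivot(1,1)=-3/4: scale R1 → (0, 1)
  clear (0,1): R0 −= (-1/4)R1 → (1, 0)

pivot columns: 0, 1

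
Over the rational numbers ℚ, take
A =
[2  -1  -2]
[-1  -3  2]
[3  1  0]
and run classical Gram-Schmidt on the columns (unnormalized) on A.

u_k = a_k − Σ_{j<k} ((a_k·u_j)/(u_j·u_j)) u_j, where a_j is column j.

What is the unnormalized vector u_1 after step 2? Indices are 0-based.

u_1 = (-11/7, -19/7, 1/7)

Step 1: u_0 = a_0 = (2, -1, 3).
Step 2: u_1 = a_1 − (2/7)·u_0 = (-11/7, -19/7, 1/7).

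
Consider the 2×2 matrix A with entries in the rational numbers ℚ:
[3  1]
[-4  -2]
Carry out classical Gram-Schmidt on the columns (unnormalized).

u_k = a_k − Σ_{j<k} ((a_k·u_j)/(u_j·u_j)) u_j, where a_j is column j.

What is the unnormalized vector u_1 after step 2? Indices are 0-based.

Step 1: u_0 = a_0 = (3, -4).
Step 2: u_1 = a_1 − (11/25)·u_0 = (-8/25, -6/25).

u_1 = (-8/25, -6/25)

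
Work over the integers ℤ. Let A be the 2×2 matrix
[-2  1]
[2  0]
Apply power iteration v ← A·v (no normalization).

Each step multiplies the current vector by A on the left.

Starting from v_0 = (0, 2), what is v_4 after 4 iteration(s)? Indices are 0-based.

v_0 = (0, 2).
v_1 = A·v_0 = (2, 0).
v_2 = A·v_1 = (-4, 4).
v_3 = A·v_2 = (12, -8).
v_4 = A·v_3 = (-32, 24).

v_4 = (-32, 24)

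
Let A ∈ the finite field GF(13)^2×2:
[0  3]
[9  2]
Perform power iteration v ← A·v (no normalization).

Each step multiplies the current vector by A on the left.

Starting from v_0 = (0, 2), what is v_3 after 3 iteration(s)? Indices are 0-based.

v_3 = (4, 11)

v_0 = (0, 2).
v_1 = A·v_0 = (6, 4).
v_2 = A·v_1 = (12, 10).
v_3 = A·v_2 = (4, 11).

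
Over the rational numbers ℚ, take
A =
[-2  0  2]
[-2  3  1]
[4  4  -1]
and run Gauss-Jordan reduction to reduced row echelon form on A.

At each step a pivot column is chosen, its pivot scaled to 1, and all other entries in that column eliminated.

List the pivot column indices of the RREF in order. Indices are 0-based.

[1] R0 /= -2  ⇒  (1, 0, -1)
     R1 -= -2·R0  ⇒  (0, 3, -1)
     R2 -= 4·R0  ⇒  (0, 4, 3)
[2] R1 /= 3  ⇒  (0, 1, -1/3)
     R2 -= 4·R1  ⇒  (0, 0, 13/3)
[3] R2 /= 13/3  ⇒  (0, 0, 1)
     R0 -= -1·R2  ⇒  (1, 0, 0)
     R1 -= -1/3·R2  ⇒  (0, 1, 0)

pivot columns: 0, 1, 2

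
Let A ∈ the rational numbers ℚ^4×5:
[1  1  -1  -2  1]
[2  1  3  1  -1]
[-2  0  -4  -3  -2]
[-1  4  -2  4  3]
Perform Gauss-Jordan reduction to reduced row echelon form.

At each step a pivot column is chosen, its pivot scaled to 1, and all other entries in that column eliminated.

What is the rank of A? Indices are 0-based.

pivot(0,0)=1: scale R0 → (1, 1, -1, -2, 1)
  clear (1,0): R1 −= (2)R0 → (0, -1, 5, 5, -3)
  clear (2,0): R2 −= (-2)R0 → (0, 2, -6, -7, 0)
  clear (3,0): R3 −= (-1)R0 → (0, 5, -3, 2, 4)
pivot(1,1)=-1: scale R1 → (0, 1, -5, -5, 3)
  clear (0,1): R0 −= (1)R1 → (1, 0, 4, 3, -2)
  clear (2,1): R2 −= (2)R1 → (0, 0, 4, 3, -6)
  clear (3,1): R3 −= (5)R1 → (0, 0, 22, 27, -11)
pivot(2,2)=4: scale R2 → (0, 0, 1, 3/4, -3/2)
  clear (0,2): R0 −= (4)R2 → (1, 0, 0, 0, 4)
  clear (1,2): R1 −= (-5)R2 → (0, 1, 0, -5/4, -9/2)
  clear (3,2): R3 −= (22)R2 → (0, 0, 0, 21/2, 22)
pivot(3,3)=21/2: scale R3 → (0, 0, 0, 1, 44/21)
  clear (1,3): R1 −= (-5/4)R3 → (0, 1, 0, 0, -79/42)
  clear (2,3): R2 −= (3/4)R3 → (0, 0, 1, 0, -43/14)

rank = 4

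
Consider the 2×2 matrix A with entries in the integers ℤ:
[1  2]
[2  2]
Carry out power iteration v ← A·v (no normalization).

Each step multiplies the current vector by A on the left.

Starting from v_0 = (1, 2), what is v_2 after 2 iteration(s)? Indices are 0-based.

v_2 = (17, 22)

v_0 = (1, 2).
v_1 = A·v_0 = (5, 6).
v_2 = A·v_1 = (17, 22).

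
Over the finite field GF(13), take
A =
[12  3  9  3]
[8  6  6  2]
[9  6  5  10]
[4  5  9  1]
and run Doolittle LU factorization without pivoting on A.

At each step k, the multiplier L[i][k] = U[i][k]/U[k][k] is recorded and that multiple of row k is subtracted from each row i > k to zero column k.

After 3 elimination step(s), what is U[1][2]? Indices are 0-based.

U[1][2] = 0

[col 0] pivot 12
  R1 -= 5*R0 → (0, 4, 0, 0)  (L[1][0] := 5)
  R2 -= 4*R0 → (0, 7, 8, 11)  (L[2][0] := 4)
  R3 -= 9*R0 → (0, 4, 6, 0)  (L[3][0] := 9)
[col 1] pivot 4
  R2 -= 5*R1 → (0, 0, 8, 11)  (L[2][1] := 5)
  R3 -= 1*R1 → (0, 0, 6, 0)  (L[3][1] := 1)
[col 2] pivot 8
  R3 -= 4*R2 → (0, 0, 0, 8)  (L[3][2] := 4)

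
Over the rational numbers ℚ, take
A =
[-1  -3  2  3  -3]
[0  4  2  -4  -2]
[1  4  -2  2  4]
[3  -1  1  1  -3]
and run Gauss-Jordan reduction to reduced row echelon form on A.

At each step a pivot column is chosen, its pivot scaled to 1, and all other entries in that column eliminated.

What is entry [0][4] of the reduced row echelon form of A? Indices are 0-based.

[1] R0 /= -1  ⇒  (1, 3, -2, -3, 3)
     R2 -= 1·R0  ⇒  (0, 1, 0, 5, 1)
     R3 -= 3·R0  ⇒  (0, -10, 7, 10, -12)
[2] R1 /= 4  ⇒  (0, 1, 1/2, -1, -1/2)
     R0 -= 3·R1  ⇒  (1, 0, -7/2, 0, 9/2)
     R2 -= 1·R1  ⇒  (0, 0, -1/2, 6, 3/2)
     R3 -= -10·R1  ⇒  (0, 0, 12, 0, -17)
[3] R2 /= -1/2  ⇒  (0, 0, 1, -12, -3)
     R0 -= -7/2·R2  ⇒  (1, 0, 0, -42, -6)
     R1 -= 1/2·R2  ⇒  (0, 1, 0, 5, 1)
     R3 -= 12·R2  ⇒  (0, 0, 0, 144, 19)
[4] R3 /= 144  ⇒  (0, 0, 0, 1, 19/144)
     R0 -= -42·R3  ⇒  (1, 0, 0, 0, -11/24)
     R1 -= 5·R3  ⇒  (0, 1, 0, 0, 49/144)
     R2 -= -12·R3  ⇒  (0, 0, 1, 0, -17/12)

M[0][4] = -11/24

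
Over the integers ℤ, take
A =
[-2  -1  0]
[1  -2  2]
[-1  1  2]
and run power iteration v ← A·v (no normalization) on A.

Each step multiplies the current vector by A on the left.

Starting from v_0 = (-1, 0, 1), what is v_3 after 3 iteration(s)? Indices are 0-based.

v_3 = (4, -7, 21)

v_0 = (-1, 0, 1).
v_1 = A·v_0 = (2, 1, 3).
v_2 = A·v_1 = (-5, 6, 5).
v_3 = A·v_2 = (4, -7, 21).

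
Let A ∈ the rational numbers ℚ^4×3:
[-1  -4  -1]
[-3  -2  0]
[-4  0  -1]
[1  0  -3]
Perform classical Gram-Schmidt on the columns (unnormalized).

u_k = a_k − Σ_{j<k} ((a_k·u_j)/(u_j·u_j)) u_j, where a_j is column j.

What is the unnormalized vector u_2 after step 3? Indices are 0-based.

Step 1: u_0 = a_0 = (-1, -3, -4, 1).
Step 2: u_1 = a_1 − (10/27)·u_0 = (-98/27, -8/9, 40/27, -10/27).
Step 3: u_2 = a_2 − (2/27)·u_0 − (1/5)·u_1 = (-1/5, 2/5, -1, -3).

u_2 = (-1/5, 2/5, -1, -3)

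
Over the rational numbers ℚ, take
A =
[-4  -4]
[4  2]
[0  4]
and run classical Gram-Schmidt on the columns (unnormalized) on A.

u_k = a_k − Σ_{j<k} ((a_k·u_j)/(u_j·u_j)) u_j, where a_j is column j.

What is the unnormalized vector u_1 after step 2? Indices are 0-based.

Step 1: u_0 = a_0 = (-4, 4, 0).
Step 2: u_1 = a_1 − (3/4)·u_0 = (-1, -1, 4).

u_1 = (-1, -1, 4)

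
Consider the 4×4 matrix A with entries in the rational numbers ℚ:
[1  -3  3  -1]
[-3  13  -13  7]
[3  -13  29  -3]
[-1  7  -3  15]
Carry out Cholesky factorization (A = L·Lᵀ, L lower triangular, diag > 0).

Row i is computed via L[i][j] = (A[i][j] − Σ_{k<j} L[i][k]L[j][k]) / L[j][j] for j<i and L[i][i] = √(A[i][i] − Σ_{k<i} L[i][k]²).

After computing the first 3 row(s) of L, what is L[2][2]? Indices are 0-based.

L[2][2] = 4

Step 1: L[0][0] = √(1) = 1.
  L[1][0] = (-3) / L[0][0] = -3.
Step 2: L[1][1] = √(4) = 2.
  L[2][0] = (3) / L[0][0] = 3.
  L[2][1] = (-4) / L[1][1] = -2.
Step 3: L[2][2] = √(16) = 4.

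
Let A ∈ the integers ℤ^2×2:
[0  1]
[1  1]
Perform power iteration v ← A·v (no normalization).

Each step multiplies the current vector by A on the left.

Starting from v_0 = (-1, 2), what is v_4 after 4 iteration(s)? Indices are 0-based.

v_4 = (4, 7)

v_0 = (-1, 2).
v_1 = A·v_0 = (2, 1).
v_2 = A·v_1 = (1, 3).
v_3 = A·v_2 = (3, 4).
v_4 = A·v_3 = (4, 7).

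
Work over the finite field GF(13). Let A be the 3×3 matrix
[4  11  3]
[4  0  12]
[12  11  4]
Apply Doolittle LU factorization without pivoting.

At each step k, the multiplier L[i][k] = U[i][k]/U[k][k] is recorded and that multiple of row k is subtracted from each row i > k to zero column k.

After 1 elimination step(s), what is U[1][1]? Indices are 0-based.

U[1][1] = 2

k=0: U[0][0]=4
  eliminate (1,0): mult=1, new row 1: (0, 2, 9); set L[1][0]=1
  eliminate (2,0): mult=3, new row 2: (0, 4, 8); set L[2][0]=3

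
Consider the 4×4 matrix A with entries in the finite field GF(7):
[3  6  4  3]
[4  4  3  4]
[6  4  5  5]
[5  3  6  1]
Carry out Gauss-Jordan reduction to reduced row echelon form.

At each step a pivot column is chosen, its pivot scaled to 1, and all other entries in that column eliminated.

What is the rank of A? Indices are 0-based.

rank = 4

step 1: normalize row 0 (÷3) = (1, 2, 6, 1)
  row 1: subtract 4×row0 = (0, 3, 0, 0)
  row 2: subtract 6×row0 = (0, 6, 4, 6)
  row 3: subtract 5×row0 = (0, 0, 4, 3)
step 2: normalize row 1 (÷3) = (0, 1, 0, 0)
  row 0: subtract 2×row1 = (1, 0, 6, 1)
  row 2: subtract 6×row1 = (0, 0, 4, 6)
step 3: normalize row 2 (÷4) = (0, 0, 1, 5)
  row 0: subtract 6×row2 = (1, 0, 0, 6)
  row 3: subtract 4×row2 = (0, 0, 0, 4)
step 4: normalize row 3 (÷4) = (0, 0, 0, 1)
  row 0: subtract 6×row3 = (1, 0, 0, 0)
  row 2: subtract 5×row3 = (0, 0, 1, 0)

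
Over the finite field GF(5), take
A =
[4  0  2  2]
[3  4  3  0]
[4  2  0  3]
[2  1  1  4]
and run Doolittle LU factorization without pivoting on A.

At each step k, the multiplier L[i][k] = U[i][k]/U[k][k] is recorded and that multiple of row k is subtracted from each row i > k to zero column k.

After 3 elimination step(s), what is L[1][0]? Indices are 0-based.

k=0: U[0][0]=4
  eliminate (1,0): mult=2, new row 1: (0, 4, 4, 1); set L[1][0]=2
  eliminate (2,0): mult=1, new row 2: (0, 2, 3, 1); set L[2][0]=1
  eliminate (3,0): mult=3, new row 3: (0, 1, 0, 3); set L[3][0]=3
k=1: U[1][1]=4
  eliminate (2,1): mult=3, new row 2: (0, 0, 1, 3); set L[2][1]=3
  eliminate (3,1): mult=4, new row 3: (0, 0, 4, 4); set L[3][1]=4
k=2: U[2][2]=1
  eliminate (3,2): mult=4, new row 3: (0, 0, 0, 2); set L[3][2]=4

L[1][0] = 2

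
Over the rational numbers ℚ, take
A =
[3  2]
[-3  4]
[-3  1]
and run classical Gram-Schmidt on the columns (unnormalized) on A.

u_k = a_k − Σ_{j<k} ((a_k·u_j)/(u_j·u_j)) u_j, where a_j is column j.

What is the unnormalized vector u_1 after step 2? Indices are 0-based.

Step 1: u_0 = a_0 = (3, -3, -3).
Step 2: u_1 = a_1 − (-1/3)·u_0 = (3, 3, 0).

u_1 = (3, 3, 0)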